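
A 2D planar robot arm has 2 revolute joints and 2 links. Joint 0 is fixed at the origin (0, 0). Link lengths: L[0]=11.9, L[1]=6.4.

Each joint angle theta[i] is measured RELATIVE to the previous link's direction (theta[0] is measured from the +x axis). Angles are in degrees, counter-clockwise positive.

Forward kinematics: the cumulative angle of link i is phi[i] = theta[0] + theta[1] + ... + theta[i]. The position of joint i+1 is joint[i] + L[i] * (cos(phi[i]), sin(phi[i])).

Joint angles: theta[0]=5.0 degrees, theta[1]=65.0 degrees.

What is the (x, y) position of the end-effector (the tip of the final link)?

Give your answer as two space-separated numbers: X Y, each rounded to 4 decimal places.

joint[0] = (0.0000, 0.0000)  (base)
link 0: phi[0] = 5 = 5 deg
  cos(5 deg) = 0.9962, sin(5 deg) = 0.0872
  joint[1] = (0.0000, 0.0000) + 11.9 * (0.9962, 0.0872) = (0.0000 + 11.8547, 0.0000 + 1.0372) = (11.8547, 1.0372)
link 1: phi[1] = 5 + 65 = 70 deg
  cos(70 deg) = 0.3420, sin(70 deg) = 0.9397
  joint[2] = (11.8547, 1.0372) + 6.4 * (0.3420, 0.9397) = (11.8547 + 2.1889, 1.0372 + 6.0140) = (14.0436, 7.0512)
End effector: (14.0436, 7.0512)

Answer: 14.0436 7.0512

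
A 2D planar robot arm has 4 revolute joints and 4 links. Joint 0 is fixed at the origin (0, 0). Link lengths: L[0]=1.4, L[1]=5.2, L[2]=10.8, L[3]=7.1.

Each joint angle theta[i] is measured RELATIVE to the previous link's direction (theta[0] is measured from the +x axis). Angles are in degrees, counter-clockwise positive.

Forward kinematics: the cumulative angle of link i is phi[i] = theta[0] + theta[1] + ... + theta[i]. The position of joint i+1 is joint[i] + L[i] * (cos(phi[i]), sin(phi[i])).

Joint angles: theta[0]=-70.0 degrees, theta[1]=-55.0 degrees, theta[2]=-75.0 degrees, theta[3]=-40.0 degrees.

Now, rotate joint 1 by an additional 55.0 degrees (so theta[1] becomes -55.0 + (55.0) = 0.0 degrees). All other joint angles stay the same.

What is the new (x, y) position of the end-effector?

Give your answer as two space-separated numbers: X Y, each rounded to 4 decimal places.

joint[0] = (0.0000, 0.0000)  (base)
link 0: phi[0] = -70 = -70 deg
  cos(-70 deg) = 0.3420, sin(-70 deg) = -0.9397
  joint[1] = (0.0000, 0.0000) + 1.4 * (0.3420, -0.9397) = (0.0000 + 0.4788, 0.0000 + -1.3156) = (0.4788, -1.3156)
link 1: phi[1] = -70 + 0 = -70 deg
  cos(-70 deg) = 0.3420, sin(-70 deg) = -0.9397
  joint[2] = (0.4788, -1.3156) + 5.2 * (0.3420, -0.9397) = (0.4788 + 1.7785, -1.3156 + -4.8864) = (2.2573, -6.2020)
link 2: phi[2] = -70 + 0 + -75 = -145 deg
  cos(-145 deg) = -0.8192, sin(-145 deg) = -0.5736
  joint[3] = (2.2573, -6.2020) + 10.8 * (-0.8192, -0.5736) = (2.2573 + -8.8468, -6.2020 + -6.1946) = (-6.5895, -12.3966)
link 3: phi[3] = -70 + 0 + -75 + -40 = -185 deg
  cos(-185 deg) = -0.9962, sin(-185 deg) = 0.0872
  joint[4] = (-6.5895, -12.3966) + 7.1 * (-0.9962, 0.0872) = (-6.5895 + -7.0730, -12.3966 + 0.6188) = (-13.6625, -11.7778)
End effector: (-13.6625, -11.7778)

Answer: -13.6625 -11.7778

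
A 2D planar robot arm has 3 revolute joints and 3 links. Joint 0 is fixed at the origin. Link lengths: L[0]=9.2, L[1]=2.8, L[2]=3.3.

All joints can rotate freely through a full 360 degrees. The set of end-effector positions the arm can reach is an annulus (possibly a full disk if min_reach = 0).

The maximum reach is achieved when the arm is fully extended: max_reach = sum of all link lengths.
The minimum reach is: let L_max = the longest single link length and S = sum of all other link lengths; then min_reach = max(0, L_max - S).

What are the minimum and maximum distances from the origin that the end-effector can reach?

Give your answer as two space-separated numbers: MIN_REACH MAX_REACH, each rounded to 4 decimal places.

Link lengths: [9.2, 2.8, 3.3]
max_reach = 9.2 + 2.8 + 3.3 = 15.3
L_max = max([9.2, 2.8, 3.3]) = 9.2
S (sum of others) = 15.3 - 9.2 = 6.1
min_reach = max(0, 9.2 - 6.1) = max(0, 3.1) = 3.1

Answer: 3.1000 15.3000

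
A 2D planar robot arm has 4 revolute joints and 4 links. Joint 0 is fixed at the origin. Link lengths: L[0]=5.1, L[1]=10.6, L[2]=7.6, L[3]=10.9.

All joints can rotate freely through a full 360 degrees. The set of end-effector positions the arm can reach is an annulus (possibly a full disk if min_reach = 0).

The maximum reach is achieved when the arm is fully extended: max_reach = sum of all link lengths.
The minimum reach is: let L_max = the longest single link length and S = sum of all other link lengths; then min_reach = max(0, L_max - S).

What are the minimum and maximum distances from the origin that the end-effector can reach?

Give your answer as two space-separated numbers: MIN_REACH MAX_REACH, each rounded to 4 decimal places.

Answer: 0.0000 34.2000

Derivation:
Link lengths: [5.1, 10.6, 7.6, 10.9]
max_reach = 5.1 + 10.6 + 7.6 + 10.9 = 34.2
L_max = max([5.1, 10.6, 7.6, 10.9]) = 10.9
S (sum of others) = 34.2 - 10.9 = 23.3
min_reach = max(0, 10.9 - 23.3) = max(0, -12.4) = 0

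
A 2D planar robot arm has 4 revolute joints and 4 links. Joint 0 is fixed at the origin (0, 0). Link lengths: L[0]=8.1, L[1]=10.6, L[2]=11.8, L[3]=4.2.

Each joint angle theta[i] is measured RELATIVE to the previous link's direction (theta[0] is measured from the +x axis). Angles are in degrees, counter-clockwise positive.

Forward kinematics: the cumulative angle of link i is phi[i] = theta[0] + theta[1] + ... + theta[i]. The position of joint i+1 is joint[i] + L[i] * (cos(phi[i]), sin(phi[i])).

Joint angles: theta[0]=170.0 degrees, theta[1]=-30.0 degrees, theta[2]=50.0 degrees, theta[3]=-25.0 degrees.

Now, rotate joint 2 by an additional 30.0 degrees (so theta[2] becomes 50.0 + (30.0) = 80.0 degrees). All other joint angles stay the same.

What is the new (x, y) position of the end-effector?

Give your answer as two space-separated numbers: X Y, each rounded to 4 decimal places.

joint[0] = (0.0000, 0.0000)  (base)
link 0: phi[0] = 170 = 170 deg
  cos(170 deg) = -0.9848, sin(170 deg) = 0.1736
  joint[1] = (0.0000, 0.0000) + 8.1 * (-0.9848, 0.1736) = (0.0000 + -7.9769, 0.0000 + 1.4066) = (-7.9769, 1.4066)
link 1: phi[1] = 170 + -30 = 140 deg
  cos(140 deg) = -0.7660, sin(140 deg) = 0.6428
  joint[2] = (-7.9769, 1.4066) + 10.6 * (-0.7660, 0.6428) = (-7.9769 + -8.1201, 1.4066 + 6.8135) = (-16.0970, 8.2201)
link 2: phi[2] = 170 + -30 + 80 = 220 deg
  cos(220 deg) = -0.7660, sin(220 deg) = -0.6428
  joint[3] = (-16.0970, 8.2201) + 11.8 * (-0.7660, -0.6428) = (-16.0970 + -9.0393, 8.2201 + -7.5849) = (-25.1363, 0.6352)
link 3: phi[3] = 170 + -30 + 80 + -25 = 195 deg
  cos(195 deg) = -0.9659, sin(195 deg) = -0.2588
  joint[4] = (-25.1363, 0.6352) + 4.2 * (-0.9659, -0.2588) = (-25.1363 + -4.0569, 0.6352 + -1.0870) = (-29.1932, -0.4518)
End effector: (-29.1932, -0.4518)

Answer: -29.1932 -0.4518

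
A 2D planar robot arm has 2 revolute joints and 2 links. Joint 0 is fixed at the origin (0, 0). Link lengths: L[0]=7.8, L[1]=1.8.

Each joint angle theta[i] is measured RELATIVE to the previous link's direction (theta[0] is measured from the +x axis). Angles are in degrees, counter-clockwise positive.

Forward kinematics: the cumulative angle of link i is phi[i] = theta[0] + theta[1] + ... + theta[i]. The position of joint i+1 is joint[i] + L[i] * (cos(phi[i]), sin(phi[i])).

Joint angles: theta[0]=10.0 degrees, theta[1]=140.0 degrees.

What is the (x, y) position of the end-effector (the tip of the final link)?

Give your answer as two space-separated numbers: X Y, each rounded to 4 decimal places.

joint[0] = (0.0000, 0.0000)  (base)
link 0: phi[0] = 10 = 10 deg
  cos(10 deg) = 0.9848, sin(10 deg) = 0.1736
  joint[1] = (0.0000, 0.0000) + 7.8 * (0.9848, 0.1736) = (0.0000 + 7.6815, 0.0000 + 1.3545) = (7.6815, 1.3545)
link 1: phi[1] = 10 + 140 = 150 deg
  cos(150 deg) = -0.8660, sin(150 deg) = 0.5000
  joint[2] = (7.6815, 1.3545) + 1.8 * (-0.8660, 0.5000) = (7.6815 + -1.5588, 1.3545 + 0.9000) = (6.1227, 2.2545)
End effector: (6.1227, 2.2545)

Answer: 6.1227 2.2545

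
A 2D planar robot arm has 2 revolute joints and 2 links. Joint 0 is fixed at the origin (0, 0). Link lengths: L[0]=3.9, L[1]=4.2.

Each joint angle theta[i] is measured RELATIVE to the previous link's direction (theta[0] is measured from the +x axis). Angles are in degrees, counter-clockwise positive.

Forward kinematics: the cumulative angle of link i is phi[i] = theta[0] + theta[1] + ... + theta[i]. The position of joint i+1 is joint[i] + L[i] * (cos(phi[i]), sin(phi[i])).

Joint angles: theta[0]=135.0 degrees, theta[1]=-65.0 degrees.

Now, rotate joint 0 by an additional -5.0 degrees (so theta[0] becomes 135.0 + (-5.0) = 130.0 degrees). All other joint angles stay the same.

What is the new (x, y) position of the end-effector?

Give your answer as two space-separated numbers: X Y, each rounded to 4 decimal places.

Answer: -0.7319 6.7941

Derivation:
joint[0] = (0.0000, 0.0000)  (base)
link 0: phi[0] = 130 = 130 deg
  cos(130 deg) = -0.6428, sin(130 deg) = 0.7660
  joint[1] = (0.0000, 0.0000) + 3.9 * (-0.6428, 0.7660) = (0.0000 + -2.5069, 0.0000 + 2.9876) = (-2.5069, 2.9876)
link 1: phi[1] = 130 + -65 = 65 deg
  cos(65 deg) = 0.4226, sin(65 deg) = 0.9063
  joint[2] = (-2.5069, 2.9876) + 4.2 * (0.4226, 0.9063) = (-2.5069 + 1.7750, 2.9876 + 3.8065) = (-0.7319, 6.7941)
End effector: (-0.7319, 6.7941)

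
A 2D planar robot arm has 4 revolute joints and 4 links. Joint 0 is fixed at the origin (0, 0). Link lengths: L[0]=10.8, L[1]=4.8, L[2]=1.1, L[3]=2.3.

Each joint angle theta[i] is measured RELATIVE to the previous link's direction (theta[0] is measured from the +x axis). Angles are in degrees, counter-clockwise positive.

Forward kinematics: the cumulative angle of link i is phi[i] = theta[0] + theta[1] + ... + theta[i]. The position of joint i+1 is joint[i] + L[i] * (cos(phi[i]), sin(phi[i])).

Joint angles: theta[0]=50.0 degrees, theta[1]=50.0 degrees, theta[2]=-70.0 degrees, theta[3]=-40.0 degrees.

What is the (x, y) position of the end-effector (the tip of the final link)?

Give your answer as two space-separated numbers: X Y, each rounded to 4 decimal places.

Answer: 9.3263 13.1510

Derivation:
joint[0] = (0.0000, 0.0000)  (base)
link 0: phi[0] = 50 = 50 deg
  cos(50 deg) = 0.6428, sin(50 deg) = 0.7660
  joint[1] = (0.0000, 0.0000) + 10.8 * (0.6428, 0.7660) = (0.0000 + 6.9421, 0.0000 + 8.2733) = (6.9421, 8.2733)
link 1: phi[1] = 50 + 50 = 100 deg
  cos(100 deg) = -0.1736, sin(100 deg) = 0.9848
  joint[2] = (6.9421, 8.2733) + 4.8 * (-0.1736, 0.9848) = (6.9421 + -0.8335, 8.2733 + 4.7271) = (6.1086, 13.0004)
link 2: phi[2] = 50 + 50 + -70 = 30 deg
  cos(30 deg) = 0.8660, sin(30 deg) = 0.5000
  joint[3] = (6.1086, 13.0004) + 1.1 * (0.8660, 0.5000) = (6.1086 + 0.9526, 13.0004 + 0.5500) = (7.0612, 13.5504)
link 3: phi[3] = 50 + 50 + -70 + -40 = -10 deg
  cos(-10 deg) = 0.9848, sin(-10 deg) = -0.1736
  joint[4] = (7.0612, 13.5504) + 2.3 * (0.9848, -0.1736) = (7.0612 + 2.2651, 13.5504 + -0.3994) = (9.3263, 13.1510)
End effector: (9.3263, 13.1510)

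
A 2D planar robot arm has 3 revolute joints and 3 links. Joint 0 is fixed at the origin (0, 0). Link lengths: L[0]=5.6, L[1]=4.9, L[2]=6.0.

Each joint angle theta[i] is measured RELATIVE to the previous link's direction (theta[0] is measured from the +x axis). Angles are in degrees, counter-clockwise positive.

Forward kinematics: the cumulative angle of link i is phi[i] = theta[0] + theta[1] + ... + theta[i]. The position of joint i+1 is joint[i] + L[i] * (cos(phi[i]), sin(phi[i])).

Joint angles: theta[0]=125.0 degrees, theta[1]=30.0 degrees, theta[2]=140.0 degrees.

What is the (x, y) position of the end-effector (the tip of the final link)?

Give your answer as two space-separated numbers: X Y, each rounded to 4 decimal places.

joint[0] = (0.0000, 0.0000)  (base)
link 0: phi[0] = 125 = 125 deg
  cos(125 deg) = -0.5736, sin(125 deg) = 0.8192
  joint[1] = (0.0000, 0.0000) + 5.6 * (-0.5736, 0.8192) = (0.0000 + -3.2120, 0.0000 + 4.5873) = (-3.2120, 4.5873)
link 1: phi[1] = 125 + 30 = 155 deg
  cos(155 deg) = -0.9063, sin(155 deg) = 0.4226
  joint[2] = (-3.2120, 4.5873) + 4.9 * (-0.9063, 0.4226) = (-3.2120 + -4.4409, 4.5873 + 2.0708) = (-7.6529, 6.6581)
link 2: phi[2] = 125 + 30 + 140 = 295 deg
  cos(295 deg) = 0.4226, sin(295 deg) = -0.9063
  joint[3] = (-7.6529, 6.6581) + 6 * (0.4226, -0.9063) = (-7.6529 + 2.5357, 6.6581 + -5.4378) = (-5.1172, 1.2202)
End effector: (-5.1172, 1.2202)

Answer: -5.1172 1.2202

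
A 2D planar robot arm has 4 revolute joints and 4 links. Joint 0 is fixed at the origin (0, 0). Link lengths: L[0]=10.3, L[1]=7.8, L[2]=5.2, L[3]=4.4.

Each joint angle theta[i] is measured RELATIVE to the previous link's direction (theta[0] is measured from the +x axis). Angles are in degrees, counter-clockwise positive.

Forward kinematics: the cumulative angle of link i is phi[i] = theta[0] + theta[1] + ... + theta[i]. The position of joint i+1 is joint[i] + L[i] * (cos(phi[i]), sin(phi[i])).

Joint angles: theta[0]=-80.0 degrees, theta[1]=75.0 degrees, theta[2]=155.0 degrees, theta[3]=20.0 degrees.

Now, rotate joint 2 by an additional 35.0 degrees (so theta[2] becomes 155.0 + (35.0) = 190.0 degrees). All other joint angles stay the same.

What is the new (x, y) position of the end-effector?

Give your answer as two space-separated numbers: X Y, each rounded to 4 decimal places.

Answer: 0.3909 -13.1361

Derivation:
joint[0] = (0.0000, 0.0000)  (base)
link 0: phi[0] = -80 = -80 deg
  cos(-80 deg) = 0.1736, sin(-80 deg) = -0.9848
  joint[1] = (0.0000, 0.0000) + 10.3 * (0.1736, -0.9848) = (0.0000 + 1.7886, 0.0000 + -10.1435) = (1.7886, -10.1435)
link 1: phi[1] = -80 + 75 = -5 deg
  cos(-5 deg) = 0.9962, sin(-5 deg) = -0.0872
  joint[2] = (1.7886, -10.1435) + 7.8 * (0.9962, -0.0872) = (1.7886 + 7.7703, -10.1435 + -0.6798) = (9.5589, -10.8233)
link 2: phi[2] = -80 + 75 + 190 = 185 deg
  cos(185 deg) = -0.9962, sin(185 deg) = -0.0872
  joint[3] = (9.5589, -10.8233) + 5.2 * (-0.9962, -0.0872) = (9.5589 + -5.1802, -10.8233 + -0.4532) = (4.3787, -11.2765)
link 3: phi[3] = -80 + 75 + 190 + 20 = 205 deg
  cos(205 deg) = -0.9063, sin(205 deg) = -0.4226
  joint[4] = (4.3787, -11.2765) + 4.4 * (-0.9063, -0.4226) = (4.3787 + -3.9878, -11.2765 + -1.8595) = (0.3909, -13.1361)
End effector: (0.3909, -13.1361)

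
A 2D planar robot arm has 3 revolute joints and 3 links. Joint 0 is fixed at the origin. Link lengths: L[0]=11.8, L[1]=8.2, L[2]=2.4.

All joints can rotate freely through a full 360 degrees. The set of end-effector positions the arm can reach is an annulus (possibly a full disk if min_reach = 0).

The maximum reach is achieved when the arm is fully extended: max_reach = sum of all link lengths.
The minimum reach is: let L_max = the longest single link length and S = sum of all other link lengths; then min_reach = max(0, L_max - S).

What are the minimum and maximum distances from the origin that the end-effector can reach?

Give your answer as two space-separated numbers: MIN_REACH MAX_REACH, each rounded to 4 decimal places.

Answer: 1.2000 22.4000

Derivation:
Link lengths: [11.8, 8.2, 2.4]
max_reach = 11.8 + 8.2 + 2.4 = 22.4
L_max = max([11.8, 8.2, 2.4]) = 11.8
S (sum of others) = 22.4 - 11.8 = 10.6
min_reach = max(0, 11.8 - 10.6) = max(0, 1.2) = 1.2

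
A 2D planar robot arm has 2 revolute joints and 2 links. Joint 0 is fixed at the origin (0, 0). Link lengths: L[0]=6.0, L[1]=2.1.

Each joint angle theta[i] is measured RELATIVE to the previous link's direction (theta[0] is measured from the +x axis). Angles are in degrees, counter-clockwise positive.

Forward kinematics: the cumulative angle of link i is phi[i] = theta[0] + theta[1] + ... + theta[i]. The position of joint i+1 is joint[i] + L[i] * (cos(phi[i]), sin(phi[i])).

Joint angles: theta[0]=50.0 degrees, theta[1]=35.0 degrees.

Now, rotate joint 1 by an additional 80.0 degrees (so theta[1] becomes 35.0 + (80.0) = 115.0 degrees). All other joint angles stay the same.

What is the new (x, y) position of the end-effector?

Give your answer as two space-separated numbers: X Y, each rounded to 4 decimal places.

Answer: 1.8283 5.1398

Derivation:
joint[0] = (0.0000, 0.0000)  (base)
link 0: phi[0] = 50 = 50 deg
  cos(50 deg) = 0.6428, sin(50 deg) = 0.7660
  joint[1] = (0.0000, 0.0000) + 6 * (0.6428, 0.7660) = (0.0000 + 3.8567, 0.0000 + 4.5963) = (3.8567, 4.5963)
link 1: phi[1] = 50 + 115 = 165 deg
  cos(165 deg) = -0.9659, sin(165 deg) = 0.2588
  joint[2] = (3.8567, 4.5963) + 2.1 * (-0.9659, 0.2588) = (3.8567 + -2.0284, 4.5963 + 0.5435) = (1.8283, 5.1398)
End effector: (1.8283, 5.1398)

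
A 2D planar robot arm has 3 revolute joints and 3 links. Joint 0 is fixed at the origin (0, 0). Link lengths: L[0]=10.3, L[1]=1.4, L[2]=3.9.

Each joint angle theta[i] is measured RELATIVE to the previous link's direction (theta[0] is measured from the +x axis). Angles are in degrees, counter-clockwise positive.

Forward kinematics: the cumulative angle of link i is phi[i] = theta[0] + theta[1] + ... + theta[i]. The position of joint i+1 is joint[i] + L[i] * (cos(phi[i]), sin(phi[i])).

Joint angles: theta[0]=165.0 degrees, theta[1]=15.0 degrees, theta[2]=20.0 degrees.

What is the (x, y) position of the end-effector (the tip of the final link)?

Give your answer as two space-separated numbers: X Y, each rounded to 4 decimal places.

joint[0] = (0.0000, 0.0000)  (base)
link 0: phi[0] = 165 = 165 deg
  cos(165 deg) = -0.9659, sin(165 deg) = 0.2588
  joint[1] = (0.0000, 0.0000) + 10.3 * (-0.9659, 0.2588) = (0.0000 + -9.9490, 0.0000 + 2.6658) = (-9.9490, 2.6658)
link 1: phi[1] = 165 + 15 = 180 deg
  cos(180 deg) = -1.0000, sin(180 deg) = 0.0000
  joint[2] = (-9.9490, 2.6658) + 1.4 * (-1.0000, 0.0000) = (-9.9490 + -1.4000, 2.6658 + 0.0000) = (-11.3490, 2.6658)
link 2: phi[2] = 165 + 15 + 20 = 200 deg
  cos(200 deg) = -0.9397, sin(200 deg) = -0.3420
  joint[3] = (-11.3490, 2.6658) + 3.9 * (-0.9397, -0.3420) = (-11.3490 + -3.6648, 2.6658 + -1.3339) = (-15.0138, 1.3320)
End effector: (-15.0138, 1.3320)

Answer: -15.0138 1.3320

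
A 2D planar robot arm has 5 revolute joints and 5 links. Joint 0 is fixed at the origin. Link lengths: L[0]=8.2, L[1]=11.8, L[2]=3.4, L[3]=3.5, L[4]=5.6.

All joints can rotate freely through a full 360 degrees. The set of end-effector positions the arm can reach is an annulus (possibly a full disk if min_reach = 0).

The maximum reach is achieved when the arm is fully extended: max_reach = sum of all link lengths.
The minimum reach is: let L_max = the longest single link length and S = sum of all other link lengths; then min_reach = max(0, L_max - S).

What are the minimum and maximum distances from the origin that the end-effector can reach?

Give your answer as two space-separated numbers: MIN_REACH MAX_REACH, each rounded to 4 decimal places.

Answer: 0.0000 32.5000

Derivation:
Link lengths: [8.2, 11.8, 3.4, 3.5, 5.6]
max_reach = 8.2 + 11.8 + 3.4 + 3.5 + 5.6 = 32.5
L_max = max([8.2, 11.8, 3.4, 3.5, 5.6]) = 11.8
S (sum of others) = 32.5 - 11.8 = 20.7
min_reach = max(0, 11.8 - 20.7) = max(0, -8.9) = 0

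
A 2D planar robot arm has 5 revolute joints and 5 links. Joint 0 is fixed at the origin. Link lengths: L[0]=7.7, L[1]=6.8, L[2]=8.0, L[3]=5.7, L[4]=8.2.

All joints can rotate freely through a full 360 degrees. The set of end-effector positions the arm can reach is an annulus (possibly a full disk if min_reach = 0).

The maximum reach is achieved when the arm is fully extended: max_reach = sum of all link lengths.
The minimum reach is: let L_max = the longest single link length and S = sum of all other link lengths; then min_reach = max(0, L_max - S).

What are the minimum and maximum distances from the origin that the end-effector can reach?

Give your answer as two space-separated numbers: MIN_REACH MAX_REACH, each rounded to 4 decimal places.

Answer: 0.0000 36.4000

Derivation:
Link lengths: [7.7, 6.8, 8.0, 5.7, 8.2]
max_reach = 7.7 + 6.8 + 8 + 5.7 + 8.2 = 36.4
L_max = max([7.7, 6.8, 8.0, 5.7, 8.2]) = 8.2
S (sum of others) = 36.4 - 8.2 = 28.2
min_reach = max(0, 8.2 - 28.2) = max(0, -20) = 0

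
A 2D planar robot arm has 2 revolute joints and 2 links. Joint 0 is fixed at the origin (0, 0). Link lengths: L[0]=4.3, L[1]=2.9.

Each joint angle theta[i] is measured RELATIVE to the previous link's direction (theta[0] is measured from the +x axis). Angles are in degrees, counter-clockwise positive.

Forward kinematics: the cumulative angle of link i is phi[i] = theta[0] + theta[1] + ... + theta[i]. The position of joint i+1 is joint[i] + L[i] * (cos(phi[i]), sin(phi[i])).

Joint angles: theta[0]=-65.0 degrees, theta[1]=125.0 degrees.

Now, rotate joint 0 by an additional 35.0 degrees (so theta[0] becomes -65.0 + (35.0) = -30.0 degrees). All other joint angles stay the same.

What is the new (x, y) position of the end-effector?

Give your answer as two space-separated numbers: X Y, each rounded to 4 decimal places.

joint[0] = (0.0000, 0.0000)  (base)
link 0: phi[0] = -30 = -30 deg
  cos(-30 deg) = 0.8660, sin(-30 deg) = -0.5000
  joint[1] = (0.0000, 0.0000) + 4.3 * (0.8660, -0.5000) = (0.0000 + 3.7239, 0.0000 + -2.1500) = (3.7239, -2.1500)
link 1: phi[1] = -30 + 125 = 95 deg
  cos(95 deg) = -0.0872, sin(95 deg) = 0.9962
  joint[2] = (3.7239, -2.1500) + 2.9 * (-0.0872, 0.9962) = (3.7239 + -0.2528, -2.1500 + 2.8890) = (3.4712, 0.7390)
End effector: (3.4712, 0.7390)

Answer: 3.4712 0.7390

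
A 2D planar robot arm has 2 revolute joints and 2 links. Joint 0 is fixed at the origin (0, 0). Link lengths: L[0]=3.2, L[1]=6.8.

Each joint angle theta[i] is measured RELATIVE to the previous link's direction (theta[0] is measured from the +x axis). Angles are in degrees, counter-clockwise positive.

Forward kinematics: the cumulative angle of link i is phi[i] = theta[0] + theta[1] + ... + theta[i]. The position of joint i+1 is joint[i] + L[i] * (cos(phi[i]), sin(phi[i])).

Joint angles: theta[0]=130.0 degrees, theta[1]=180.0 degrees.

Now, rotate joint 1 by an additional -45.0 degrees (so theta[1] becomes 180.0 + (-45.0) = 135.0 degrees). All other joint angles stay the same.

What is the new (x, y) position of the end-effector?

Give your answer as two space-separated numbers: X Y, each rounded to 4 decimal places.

Answer: -2.6496 -4.3228

Derivation:
joint[0] = (0.0000, 0.0000)  (base)
link 0: phi[0] = 130 = 130 deg
  cos(130 deg) = -0.6428, sin(130 deg) = 0.7660
  joint[1] = (0.0000, 0.0000) + 3.2 * (-0.6428, 0.7660) = (0.0000 + -2.0569, 0.0000 + 2.4513) = (-2.0569, 2.4513)
link 1: phi[1] = 130 + 135 = 265 deg
  cos(265 deg) = -0.0872, sin(265 deg) = -0.9962
  joint[2] = (-2.0569, 2.4513) + 6.8 * (-0.0872, -0.9962) = (-2.0569 + -0.5927, 2.4513 + -6.7741) = (-2.6496, -4.3228)
End effector: (-2.6496, -4.3228)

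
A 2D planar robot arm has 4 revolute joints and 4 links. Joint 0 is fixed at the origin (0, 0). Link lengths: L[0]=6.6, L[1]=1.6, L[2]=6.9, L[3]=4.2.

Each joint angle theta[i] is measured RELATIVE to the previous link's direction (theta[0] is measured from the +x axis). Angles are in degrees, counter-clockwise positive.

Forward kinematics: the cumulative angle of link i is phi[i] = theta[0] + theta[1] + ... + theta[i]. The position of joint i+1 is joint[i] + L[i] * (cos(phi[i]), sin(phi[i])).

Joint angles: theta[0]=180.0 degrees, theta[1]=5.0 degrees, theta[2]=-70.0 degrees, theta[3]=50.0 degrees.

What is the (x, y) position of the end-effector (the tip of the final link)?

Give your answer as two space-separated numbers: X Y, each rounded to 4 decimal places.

Answer: -15.1669 7.2011

Derivation:
joint[0] = (0.0000, 0.0000)  (base)
link 0: phi[0] = 180 = 180 deg
  cos(180 deg) = -1.0000, sin(180 deg) = 0.0000
  joint[1] = (0.0000, 0.0000) + 6.6 * (-1.0000, 0.0000) = (0.0000 + -6.6000, 0.0000 + 0.0000) = (-6.6000, 0.0000)
link 1: phi[1] = 180 + 5 = 185 deg
  cos(185 deg) = -0.9962, sin(185 deg) = -0.0872
  joint[2] = (-6.6000, 0.0000) + 1.6 * (-0.9962, -0.0872) = (-6.6000 + -1.5939, 0.0000 + -0.1394) = (-8.1939, -0.1394)
link 2: phi[2] = 180 + 5 + -70 = 115 deg
  cos(115 deg) = -0.4226, sin(115 deg) = 0.9063
  joint[3] = (-8.1939, -0.1394) + 6.9 * (-0.4226, 0.9063) = (-8.1939 + -2.9161, -0.1394 + 6.2535) = (-11.1100, 6.1141)
link 3: phi[3] = 180 + 5 + -70 + 50 = 165 deg
  cos(165 deg) = -0.9659, sin(165 deg) = 0.2588
  joint[4] = (-11.1100, 6.1141) + 4.2 * (-0.9659, 0.2588) = (-11.1100 + -4.0569, 6.1141 + 1.0870) = (-15.1669, 7.2011)
End effector: (-15.1669, 7.2011)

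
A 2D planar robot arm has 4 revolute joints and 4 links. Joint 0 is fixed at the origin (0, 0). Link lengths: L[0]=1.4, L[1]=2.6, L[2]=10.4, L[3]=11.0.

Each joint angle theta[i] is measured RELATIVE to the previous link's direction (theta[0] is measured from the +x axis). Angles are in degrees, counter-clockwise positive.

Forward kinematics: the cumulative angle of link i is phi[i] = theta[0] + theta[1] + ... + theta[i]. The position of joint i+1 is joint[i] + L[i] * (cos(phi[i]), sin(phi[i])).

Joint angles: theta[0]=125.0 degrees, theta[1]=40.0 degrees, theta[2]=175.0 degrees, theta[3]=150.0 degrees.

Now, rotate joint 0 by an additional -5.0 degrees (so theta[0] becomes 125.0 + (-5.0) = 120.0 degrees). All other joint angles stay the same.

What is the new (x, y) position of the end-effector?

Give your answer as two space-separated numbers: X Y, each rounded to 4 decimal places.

Answer: -0.0269 6.7171

Derivation:
joint[0] = (0.0000, 0.0000)  (base)
link 0: phi[0] = 120 = 120 deg
  cos(120 deg) = -0.5000, sin(120 deg) = 0.8660
  joint[1] = (0.0000, 0.0000) + 1.4 * (-0.5000, 0.8660) = (0.0000 + -0.7000, 0.0000 + 1.2124) = (-0.7000, 1.2124)
link 1: phi[1] = 120 + 40 = 160 deg
  cos(160 deg) = -0.9397, sin(160 deg) = 0.3420
  joint[2] = (-0.7000, 1.2124) + 2.6 * (-0.9397, 0.3420) = (-0.7000 + -2.4432, 1.2124 + 0.8893) = (-3.1432, 2.1017)
link 2: phi[2] = 120 + 40 + 175 = 335 deg
  cos(335 deg) = 0.9063, sin(335 deg) = -0.4226
  joint[3] = (-3.1432, 2.1017) + 10.4 * (0.9063, -0.4226) = (-3.1432 + 9.4256, 2.1017 + -4.3952) = (6.2824, -2.2935)
link 3: phi[3] = 120 + 40 + 175 + 150 = 485 deg
  cos(485 deg) = -0.5736, sin(485 deg) = 0.8192
  joint[4] = (6.2824, -2.2935) + 11 * (-0.5736, 0.8192) = (6.2824 + -6.3093, -2.2935 + 9.0107) = (-0.0269, 6.7171)
End effector: (-0.0269, 6.7171)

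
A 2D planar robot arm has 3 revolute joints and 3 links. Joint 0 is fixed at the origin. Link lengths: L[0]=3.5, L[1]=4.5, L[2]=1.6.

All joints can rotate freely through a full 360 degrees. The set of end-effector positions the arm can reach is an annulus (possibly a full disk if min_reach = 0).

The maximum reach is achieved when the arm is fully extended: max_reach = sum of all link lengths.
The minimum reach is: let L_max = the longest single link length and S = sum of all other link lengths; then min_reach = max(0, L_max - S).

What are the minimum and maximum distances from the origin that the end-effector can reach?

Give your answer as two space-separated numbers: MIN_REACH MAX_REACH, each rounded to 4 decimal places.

Answer: 0.0000 9.6000

Derivation:
Link lengths: [3.5, 4.5, 1.6]
max_reach = 3.5 + 4.5 + 1.6 = 9.6
L_max = max([3.5, 4.5, 1.6]) = 4.5
S (sum of others) = 9.6 - 4.5 = 5.1
min_reach = max(0, 4.5 - 5.1) = max(0, -0.6) = 0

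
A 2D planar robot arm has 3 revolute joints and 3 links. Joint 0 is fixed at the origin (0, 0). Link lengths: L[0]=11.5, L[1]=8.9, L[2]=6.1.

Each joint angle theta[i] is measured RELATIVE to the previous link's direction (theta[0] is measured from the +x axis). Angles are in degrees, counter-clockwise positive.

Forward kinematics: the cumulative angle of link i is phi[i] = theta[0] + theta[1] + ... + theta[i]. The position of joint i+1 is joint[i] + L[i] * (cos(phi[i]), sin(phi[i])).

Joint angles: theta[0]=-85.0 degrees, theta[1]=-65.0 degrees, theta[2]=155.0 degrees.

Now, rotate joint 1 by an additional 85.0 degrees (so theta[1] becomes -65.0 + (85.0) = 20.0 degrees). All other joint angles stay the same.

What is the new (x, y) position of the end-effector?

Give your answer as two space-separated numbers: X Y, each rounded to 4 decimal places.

joint[0] = (0.0000, 0.0000)  (base)
link 0: phi[0] = -85 = -85 deg
  cos(-85 deg) = 0.0872, sin(-85 deg) = -0.9962
  joint[1] = (0.0000, 0.0000) + 11.5 * (0.0872, -0.9962) = (0.0000 + 1.0023, 0.0000 + -11.4562) = (1.0023, -11.4562)
link 1: phi[1] = -85 + 20 = -65 deg
  cos(-65 deg) = 0.4226, sin(-65 deg) = -0.9063
  joint[2] = (1.0023, -11.4562) + 8.9 * (0.4226, -0.9063) = (1.0023 + 3.7613, -11.4562 + -8.0661) = (4.7636, -19.5224)
link 2: phi[2] = -85 + 20 + 155 = 90 deg
  cos(90 deg) = 0.0000, sin(90 deg) = 1.0000
  joint[3] = (4.7636, -19.5224) + 6.1 * (0.0000, 1.0000) = (4.7636 + 0.0000, -19.5224 + 6.1000) = (4.7636, -13.4224)
End effector: (4.7636, -13.4224)

Answer: 4.7636 -13.4224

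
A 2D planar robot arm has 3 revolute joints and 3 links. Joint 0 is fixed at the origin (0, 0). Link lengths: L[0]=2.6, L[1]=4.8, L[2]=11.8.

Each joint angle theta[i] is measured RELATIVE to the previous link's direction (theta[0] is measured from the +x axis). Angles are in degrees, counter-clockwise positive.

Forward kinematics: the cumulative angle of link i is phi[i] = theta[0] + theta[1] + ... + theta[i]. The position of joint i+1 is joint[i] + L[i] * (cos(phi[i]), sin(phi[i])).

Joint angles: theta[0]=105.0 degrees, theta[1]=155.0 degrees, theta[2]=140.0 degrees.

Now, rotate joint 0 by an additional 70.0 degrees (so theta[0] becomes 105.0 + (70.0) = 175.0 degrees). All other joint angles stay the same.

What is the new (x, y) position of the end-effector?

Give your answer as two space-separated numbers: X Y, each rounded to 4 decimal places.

Answer: -2.4690 8.9150

Derivation:
joint[0] = (0.0000, 0.0000)  (base)
link 0: phi[0] = 175 = 175 deg
  cos(175 deg) = -0.9962, sin(175 deg) = 0.0872
  joint[1] = (0.0000, 0.0000) + 2.6 * (-0.9962, 0.0872) = (0.0000 + -2.5901, 0.0000 + 0.2266) = (-2.5901, 0.2266)
link 1: phi[1] = 175 + 155 = 330 deg
  cos(330 deg) = 0.8660, sin(330 deg) = -0.5000
  joint[2] = (-2.5901, 0.2266) + 4.8 * (0.8660, -0.5000) = (-2.5901 + 4.1569, 0.2266 + -2.4000) = (1.5668, -2.1734)
link 2: phi[2] = 175 + 155 + 140 = 470 deg
  cos(470 deg) = -0.3420, sin(470 deg) = 0.9397
  joint[3] = (1.5668, -2.1734) + 11.8 * (-0.3420, 0.9397) = (1.5668 + -4.0358, -2.1734 + 11.0884) = (-2.4690, 8.9150)
End effector: (-2.4690, 8.9150)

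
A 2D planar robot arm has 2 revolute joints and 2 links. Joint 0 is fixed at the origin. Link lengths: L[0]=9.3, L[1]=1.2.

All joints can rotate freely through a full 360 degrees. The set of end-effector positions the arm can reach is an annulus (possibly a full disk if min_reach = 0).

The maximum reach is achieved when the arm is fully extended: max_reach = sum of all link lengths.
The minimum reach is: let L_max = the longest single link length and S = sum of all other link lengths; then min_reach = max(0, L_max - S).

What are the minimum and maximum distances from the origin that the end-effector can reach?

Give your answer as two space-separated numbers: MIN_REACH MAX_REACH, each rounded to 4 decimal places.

Answer: 8.1000 10.5000

Derivation:
Link lengths: [9.3, 1.2]
max_reach = 9.3 + 1.2 = 10.5
L_max = max([9.3, 1.2]) = 9.3
S (sum of others) = 10.5 - 9.3 = 1.2
min_reach = max(0, 9.3 - 1.2) = max(0, 8.1) = 8.1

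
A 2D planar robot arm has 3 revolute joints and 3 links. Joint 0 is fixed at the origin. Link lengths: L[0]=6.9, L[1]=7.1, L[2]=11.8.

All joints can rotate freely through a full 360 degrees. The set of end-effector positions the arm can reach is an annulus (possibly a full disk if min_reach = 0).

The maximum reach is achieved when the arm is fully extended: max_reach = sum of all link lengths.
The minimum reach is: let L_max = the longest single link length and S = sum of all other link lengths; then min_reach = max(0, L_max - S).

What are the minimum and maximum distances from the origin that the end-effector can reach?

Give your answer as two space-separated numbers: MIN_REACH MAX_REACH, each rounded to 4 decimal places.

Link lengths: [6.9, 7.1, 11.8]
max_reach = 6.9 + 7.1 + 11.8 = 25.8
L_max = max([6.9, 7.1, 11.8]) = 11.8
S (sum of others) = 25.8 - 11.8 = 14
min_reach = max(0, 11.8 - 14) = max(0, -2.2) = 0

Answer: 0.0000 25.8000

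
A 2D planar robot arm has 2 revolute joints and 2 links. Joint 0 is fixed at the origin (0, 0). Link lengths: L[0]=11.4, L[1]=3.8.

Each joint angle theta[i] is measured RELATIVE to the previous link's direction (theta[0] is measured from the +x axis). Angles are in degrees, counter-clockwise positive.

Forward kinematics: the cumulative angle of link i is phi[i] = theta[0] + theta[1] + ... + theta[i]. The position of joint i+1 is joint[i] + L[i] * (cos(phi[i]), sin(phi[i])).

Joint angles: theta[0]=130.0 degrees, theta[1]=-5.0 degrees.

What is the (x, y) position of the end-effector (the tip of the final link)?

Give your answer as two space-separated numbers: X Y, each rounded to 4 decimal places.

joint[0] = (0.0000, 0.0000)  (base)
link 0: phi[0] = 130 = 130 deg
  cos(130 deg) = -0.6428, sin(130 deg) = 0.7660
  joint[1] = (0.0000, 0.0000) + 11.4 * (-0.6428, 0.7660) = (0.0000 + -7.3278, 0.0000 + 8.7329) = (-7.3278, 8.7329)
link 1: phi[1] = 130 + -5 = 125 deg
  cos(125 deg) = -0.5736, sin(125 deg) = 0.8192
  joint[2] = (-7.3278, 8.7329) + 3.8 * (-0.5736, 0.8192) = (-7.3278 + -2.1796, 8.7329 + 3.1128) = (-9.5074, 11.8457)
End effector: (-9.5074, 11.8457)

Answer: -9.5074 11.8457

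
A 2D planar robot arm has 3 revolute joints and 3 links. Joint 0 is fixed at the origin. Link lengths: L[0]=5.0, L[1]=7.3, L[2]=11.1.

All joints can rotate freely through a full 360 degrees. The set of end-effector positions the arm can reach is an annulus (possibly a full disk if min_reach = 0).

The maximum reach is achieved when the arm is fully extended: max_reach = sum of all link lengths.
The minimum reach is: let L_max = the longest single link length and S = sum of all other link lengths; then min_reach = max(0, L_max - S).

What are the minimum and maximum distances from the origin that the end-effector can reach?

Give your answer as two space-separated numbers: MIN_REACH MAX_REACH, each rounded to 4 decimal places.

Answer: 0.0000 23.4000

Derivation:
Link lengths: [5.0, 7.3, 11.1]
max_reach = 5 + 7.3 + 11.1 = 23.4
L_max = max([5.0, 7.3, 11.1]) = 11.1
S (sum of others) = 23.4 - 11.1 = 12.3
min_reach = max(0, 11.1 - 12.3) = max(0, -1.2) = 0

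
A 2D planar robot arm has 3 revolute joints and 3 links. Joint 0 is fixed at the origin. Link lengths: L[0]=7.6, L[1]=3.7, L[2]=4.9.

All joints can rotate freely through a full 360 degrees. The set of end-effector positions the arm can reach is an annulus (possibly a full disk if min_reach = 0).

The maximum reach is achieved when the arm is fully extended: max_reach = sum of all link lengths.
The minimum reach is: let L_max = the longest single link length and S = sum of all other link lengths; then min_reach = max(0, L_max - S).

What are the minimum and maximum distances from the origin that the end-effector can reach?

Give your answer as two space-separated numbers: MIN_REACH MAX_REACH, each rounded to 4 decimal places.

Link lengths: [7.6, 3.7, 4.9]
max_reach = 7.6 + 3.7 + 4.9 = 16.2
L_max = max([7.6, 3.7, 4.9]) = 7.6
S (sum of others) = 16.2 - 7.6 = 8.6
min_reach = max(0, 7.6 - 8.6) = max(0, -1) = 0

Answer: 0.0000 16.2000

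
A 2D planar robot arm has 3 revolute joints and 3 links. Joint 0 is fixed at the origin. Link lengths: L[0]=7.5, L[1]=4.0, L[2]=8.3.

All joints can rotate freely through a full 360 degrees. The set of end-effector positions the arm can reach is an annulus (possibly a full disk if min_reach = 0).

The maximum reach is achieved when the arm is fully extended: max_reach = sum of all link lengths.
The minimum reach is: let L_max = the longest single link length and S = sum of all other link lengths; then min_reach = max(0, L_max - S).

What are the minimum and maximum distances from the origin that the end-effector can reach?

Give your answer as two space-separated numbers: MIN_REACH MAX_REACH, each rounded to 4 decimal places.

Link lengths: [7.5, 4.0, 8.3]
max_reach = 7.5 + 4 + 8.3 = 19.8
L_max = max([7.5, 4.0, 8.3]) = 8.3
S (sum of others) = 19.8 - 8.3 = 11.5
min_reach = max(0, 8.3 - 11.5) = max(0, -3.2) = 0

Answer: 0.0000 19.8000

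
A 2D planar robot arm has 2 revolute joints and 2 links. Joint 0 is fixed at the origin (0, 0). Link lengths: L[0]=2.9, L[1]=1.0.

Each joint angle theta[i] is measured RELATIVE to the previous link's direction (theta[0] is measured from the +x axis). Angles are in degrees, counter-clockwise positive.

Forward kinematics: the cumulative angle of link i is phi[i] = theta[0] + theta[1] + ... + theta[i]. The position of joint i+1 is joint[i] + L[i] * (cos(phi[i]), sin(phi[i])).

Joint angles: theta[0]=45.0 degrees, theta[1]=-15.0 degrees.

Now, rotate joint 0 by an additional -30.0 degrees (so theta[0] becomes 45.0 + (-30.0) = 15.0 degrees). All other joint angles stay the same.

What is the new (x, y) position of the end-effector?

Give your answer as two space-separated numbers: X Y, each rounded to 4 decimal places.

joint[0] = (0.0000, 0.0000)  (base)
link 0: phi[0] = 15 = 15 deg
  cos(15 deg) = 0.9659, sin(15 deg) = 0.2588
  joint[1] = (0.0000, 0.0000) + 2.9 * (0.9659, 0.2588) = (0.0000 + 2.8012, 0.0000 + 0.7506) = (2.8012, 0.7506)
link 1: phi[1] = 15 + -15 = 0 deg
  cos(0 deg) = 1.0000, sin(0 deg) = 0.0000
  joint[2] = (2.8012, 0.7506) + 1 * (1.0000, 0.0000) = (2.8012 + 1.0000, 0.7506 + 0.0000) = (3.8012, 0.7506)
End effector: (3.8012, 0.7506)

Answer: 3.8012 0.7506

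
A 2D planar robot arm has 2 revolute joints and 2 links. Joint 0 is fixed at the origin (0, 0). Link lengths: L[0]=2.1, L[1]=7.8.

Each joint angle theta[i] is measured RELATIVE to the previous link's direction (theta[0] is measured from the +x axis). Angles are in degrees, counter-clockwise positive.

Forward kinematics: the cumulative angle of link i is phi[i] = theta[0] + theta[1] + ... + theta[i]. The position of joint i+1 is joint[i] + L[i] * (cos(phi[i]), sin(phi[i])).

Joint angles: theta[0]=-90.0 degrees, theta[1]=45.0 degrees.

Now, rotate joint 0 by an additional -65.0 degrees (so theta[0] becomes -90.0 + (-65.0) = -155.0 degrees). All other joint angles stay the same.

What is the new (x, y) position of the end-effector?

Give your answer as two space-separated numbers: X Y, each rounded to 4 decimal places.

joint[0] = (0.0000, 0.0000)  (base)
link 0: phi[0] = -155 = -155 deg
  cos(-155 deg) = -0.9063, sin(-155 deg) = -0.4226
  joint[1] = (0.0000, 0.0000) + 2.1 * (-0.9063, -0.4226) = (0.0000 + -1.9032, 0.0000 + -0.8875) = (-1.9032, -0.8875)
link 1: phi[1] = -155 + 45 = -110 deg
  cos(-110 deg) = -0.3420, sin(-110 deg) = -0.9397
  joint[2] = (-1.9032, -0.8875) + 7.8 * (-0.3420, -0.9397) = (-1.9032 + -2.6678, -0.8875 + -7.3296) = (-4.5710, -8.2171)
End effector: (-4.5710, -8.2171)

Answer: -4.5710 -8.2171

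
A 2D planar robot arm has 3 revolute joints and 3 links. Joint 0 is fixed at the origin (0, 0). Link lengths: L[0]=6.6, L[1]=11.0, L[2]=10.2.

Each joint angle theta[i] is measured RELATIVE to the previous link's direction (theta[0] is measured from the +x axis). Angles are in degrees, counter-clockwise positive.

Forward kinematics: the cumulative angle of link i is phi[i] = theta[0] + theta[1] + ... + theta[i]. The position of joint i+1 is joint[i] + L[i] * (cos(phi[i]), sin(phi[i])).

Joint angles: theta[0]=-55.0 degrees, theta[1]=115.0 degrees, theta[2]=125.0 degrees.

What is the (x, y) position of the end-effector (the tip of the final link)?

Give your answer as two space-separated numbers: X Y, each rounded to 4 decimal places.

Answer: -0.8756 3.2309

Derivation:
joint[0] = (0.0000, 0.0000)  (base)
link 0: phi[0] = -55 = -55 deg
  cos(-55 deg) = 0.5736, sin(-55 deg) = -0.8192
  joint[1] = (0.0000, 0.0000) + 6.6 * (0.5736, -0.8192) = (0.0000 + 3.7856, 0.0000 + -5.4064) = (3.7856, -5.4064)
link 1: phi[1] = -55 + 115 = 60 deg
  cos(60 deg) = 0.5000, sin(60 deg) = 0.8660
  joint[2] = (3.7856, -5.4064) + 11 * (0.5000, 0.8660) = (3.7856 + 5.5000, -5.4064 + 9.5263) = (9.2856, 4.1199)
link 2: phi[2] = -55 + 115 + 125 = 185 deg
  cos(185 deg) = -0.9962, sin(185 deg) = -0.0872
  joint[3] = (9.2856, 4.1199) + 10.2 * (-0.9962, -0.0872) = (9.2856 + -10.1612, 4.1199 + -0.8890) = (-0.8756, 3.2309)
End effector: (-0.8756, 3.2309)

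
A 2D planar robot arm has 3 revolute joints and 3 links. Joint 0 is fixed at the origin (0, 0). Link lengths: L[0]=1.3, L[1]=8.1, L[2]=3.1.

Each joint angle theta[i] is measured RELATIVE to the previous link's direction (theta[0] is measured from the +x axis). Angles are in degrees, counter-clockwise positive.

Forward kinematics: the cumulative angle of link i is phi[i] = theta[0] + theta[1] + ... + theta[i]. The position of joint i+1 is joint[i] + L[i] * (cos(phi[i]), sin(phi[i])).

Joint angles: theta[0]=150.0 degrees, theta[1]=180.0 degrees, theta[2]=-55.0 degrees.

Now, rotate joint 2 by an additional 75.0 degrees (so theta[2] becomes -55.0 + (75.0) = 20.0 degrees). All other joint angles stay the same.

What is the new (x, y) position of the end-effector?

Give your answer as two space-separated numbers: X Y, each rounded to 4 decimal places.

Answer: 8.9419 -3.9383

Derivation:
joint[0] = (0.0000, 0.0000)  (base)
link 0: phi[0] = 150 = 150 deg
  cos(150 deg) = -0.8660, sin(150 deg) = 0.5000
  joint[1] = (0.0000, 0.0000) + 1.3 * (-0.8660, 0.5000) = (0.0000 + -1.1258, 0.0000 + 0.6500) = (-1.1258, 0.6500)
link 1: phi[1] = 150 + 180 = 330 deg
  cos(330 deg) = 0.8660, sin(330 deg) = -0.5000
  joint[2] = (-1.1258, 0.6500) + 8.1 * (0.8660, -0.5000) = (-1.1258 + 7.0148, 0.6500 + -4.0500) = (5.8890, -3.4000)
link 2: phi[2] = 150 + 180 + 20 = 350 deg
  cos(350 deg) = 0.9848, sin(350 deg) = -0.1736
  joint[3] = (5.8890, -3.4000) + 3.1 * (0.9848, -0.1736) = (5.8890 + 3.0529, -3.4000 + -0.5383) = (8.9419, -3.9383)
End effector: (8.9419, -3.9383)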